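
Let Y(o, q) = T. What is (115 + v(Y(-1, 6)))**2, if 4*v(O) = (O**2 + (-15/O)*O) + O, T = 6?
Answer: 237169/16 ≈ 14823.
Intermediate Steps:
Y(o, q) = 6
v(O) = -15/4 + O/4 + O**2/4 (v(O) = ((O**2 + (-15/O)*O) + O)/4 = ((O**2 - 15) + O)/4 = ((-15 + O**2) + O)/4 = (-15 + O + O**2)/4 = -15/4 + O/4 + O**2/4)
(115 + v(Y(-1, 6)))**2 = (115 + (-15/4 + (1/4)*6 + (1/4)*6**2))**2 = (115 + (-15/4 + 3/2 + (1/4)*36))**2 = (115 + (-15/4 + 3/2 + 9))**2 = (115 + 27/4)**2 = (487/4)**2 = 237169/16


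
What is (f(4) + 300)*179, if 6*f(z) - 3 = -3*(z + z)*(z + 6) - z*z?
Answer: 276913/6 ≈ 46152.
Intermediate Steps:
f(z) = 1/2 - z**2/6 - z*(6 + z) (f(z) = 1/2 + (-3*(z + z)*(z + 6) - z*z)/6 = 1/2 + (-3*2*z*(6 + z) - z**2)/6 = 1/2 + (-6*z*(6 + z) - z**2)/6 = 1/2 + (-z**2 - 6*z*(6 + z))/6 = 1/2 + (-z**2/6 - z*(6 + z)) = 1/2 - z**2/6 - z*(6 + z))
(f(4) + 300)*179 = ((1/2 - 6*4 - 7/6*4**2) + 300)*179 = ((1/2 - 24 - 7/6*16) + 300)*179 = ((1/2 - 24 - 56/3) + 300)*179 = (-253/6 + 300)*179 = (1547/6)*179 = 276913/6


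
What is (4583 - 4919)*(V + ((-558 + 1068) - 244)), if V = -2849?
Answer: 867888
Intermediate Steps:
(4583 - 4919)*(V + ((-558 + 1068) - 244)) = (4583 - 4919)*(-2849 + ((-558 + 1068) - 244)) = -336*(-2849 + (510 - 244)) = -336*(-2849 + 266) = -336*(-2583) = 867888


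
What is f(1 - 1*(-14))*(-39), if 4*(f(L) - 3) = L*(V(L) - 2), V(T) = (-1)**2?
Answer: 117/4 ≈ 29.250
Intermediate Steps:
V(T) = 1
f(L) = 3 - L/4 (f(L) = 3 + (L*(1 - 2))/4 = 3 + (L*(-1))/4 = 3 + (-L)/4 = 3 - L/4)
f(1 - 1*(-14))*(-39) = (3 - (1 - 1*(-14))/4)*(-39) = (3 - (1 + 14)/4)*(-39) = (3 - 1/4*15)*(-39) = (3 - 15/4)*(-39) = -3/4*(-39) = 117/4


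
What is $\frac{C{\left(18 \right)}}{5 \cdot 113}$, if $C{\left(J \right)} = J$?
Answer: $\frac{18}{565} \approx 0.031858$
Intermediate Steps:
$\frac{C{\left(18 \right)}}{5 \cdot 113} = \frac{18}{5 \cdot 113} = \frac{18}{565}$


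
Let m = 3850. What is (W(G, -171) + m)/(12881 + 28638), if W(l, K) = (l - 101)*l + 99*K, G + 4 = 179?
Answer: -129/41519 ≈ -0.0031070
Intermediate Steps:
G = 175 (G = -4 + 179 = 175)
W(l, K) = 99*K + l*(-101 + l) (W(l, K) = (-101 + l)*l + 99*K = l*(-101 + l) + 99*K = 99*K + l*(-101 + l))
(W(G, -171) + m)/(12881 + 28638) = ((175² - 101*175 + 99*(-171)) + 3850)/(12881 + 28638) = ((30625 - 17675 - 16929) + 3850)/41519 = (-3979 + 3850)*(1/41519) = -129*1/41519 = -129/41519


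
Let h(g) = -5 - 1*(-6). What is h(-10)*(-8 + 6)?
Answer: -2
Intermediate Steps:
h(g) = 1 (h(g) = -5 + 6 = 1)
h(-10)*(-8 + 6) = 1*(-8 + 6) = 1*(-2) = -2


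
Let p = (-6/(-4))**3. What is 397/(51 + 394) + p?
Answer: 15191/3560 ≈ 4.2671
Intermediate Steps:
p = 27/8 (p = (-6*(-1/4))**3 = (3/2)**3 = 27/8 ≈ 3.3750)
397/(51 + 394) + p = 397/(51 + 394) + 27/8 = 397/445 + 27/8 = 15191/3560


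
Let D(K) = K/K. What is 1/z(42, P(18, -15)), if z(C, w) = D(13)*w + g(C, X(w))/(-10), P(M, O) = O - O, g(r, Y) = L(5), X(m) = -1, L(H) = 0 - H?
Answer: 2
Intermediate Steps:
L(H) = -H
g(r, Y) = -5 (g(r, Y) = -1*5 = -5)
P(M, O) = 0
D(K) = 1
z(C, w) = ½ + w (z(C, w) = 1*w - 5/(-10) = w - 5*(-⅒) = w + ½ = ½ + w)
1/z(42, P(18, -15)) = 1/(½ + 0) = 1/(½) = 2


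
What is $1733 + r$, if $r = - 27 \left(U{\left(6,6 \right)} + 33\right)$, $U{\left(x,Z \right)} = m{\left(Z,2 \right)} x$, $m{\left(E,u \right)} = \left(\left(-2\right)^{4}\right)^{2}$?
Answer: $-40630$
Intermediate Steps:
$m{\left(E,u \right)} = 256$ ($m{\left(E,u \right)} = 16^{2} = 256$)
$U{\left(x,Z \right)} = 256 x$
$r = -42363$ ($r = - 27 \left(256 \cdot 6 + 33\right) = - 27 \left(1536 + 33\right) = \left(-27\right) 1569 = -42363$)
$1733 + r = 1733 - 42363 = -40630$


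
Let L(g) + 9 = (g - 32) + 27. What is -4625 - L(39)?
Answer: -4650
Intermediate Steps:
L(g) = -14 + g (L(g) = -9 + ((g - 32) + 27) = -9 + ((-32 + g) + 27) = -9 + (-5 + g) = -14 + g)
-4625 - L(39) = -4625 - (-14 + 39) = -4625 - 1*25 = -4625 - 25 = -4650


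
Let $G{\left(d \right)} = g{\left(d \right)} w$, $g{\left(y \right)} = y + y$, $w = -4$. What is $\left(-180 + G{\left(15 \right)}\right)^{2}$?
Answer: $90000$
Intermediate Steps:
$g{\left(y \right)} = 2 y$
$G{\left(d \right)} = - 8 d$ ($G{\left(d \right)} = 2 d \left(-4\right) = - 8 d$)
$\left(-180 + G{\left(15 \right)}\right)^{2} = \left(-180 - 120\right)^{2} = \left(-300\right)^{2} = 90000$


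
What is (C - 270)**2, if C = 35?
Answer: 55225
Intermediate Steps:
(C - 270)**2 = (35 - 270)**2 = (-235)**2 = 55225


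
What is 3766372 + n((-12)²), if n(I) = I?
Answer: 3766516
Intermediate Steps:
3766372 + n((-12)²) = 3766372 + (-12)² = 3766372 + 144 = 3766516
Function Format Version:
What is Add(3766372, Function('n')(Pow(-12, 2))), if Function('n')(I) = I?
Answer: 3766516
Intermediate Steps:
Add(3766372, Function('n')(Pow(-12, 2))) = Add(3766372, Pow(-12, 2)) = Add(3766372, 144) = 3766516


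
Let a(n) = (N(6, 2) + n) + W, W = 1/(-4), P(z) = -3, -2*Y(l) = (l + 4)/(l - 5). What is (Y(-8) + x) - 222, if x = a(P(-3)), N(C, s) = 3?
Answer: -11565/52 ≈ -222.40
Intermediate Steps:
Y(l) = -(4 + l)/(2*(-5 + l)) (Y(l) = -(l + 4)/(2*(l - 5)) = -(4 + l)/(2*(-5 + l)))
W = -¼ ≈ -0.25000
a(n) = 11/4 + n (a(n) = (3 + n) - ¼ = 11/4 + n)
x = -¼ (x = 11/4 - 3 = -¼ ≈ -0.25000)
(Y(-8) + x) - 222 = ((-4 - 1*(-8))/(2*(-5 - 8)) - ¼) - 222 = ((½)*(-4 + 8)/(-13) - ¼) - 222 = ((½)*(-1/13)*4 - ¼) - 222 = (-2/13 - ¼) - 222 = -21/52 - 222 = -11565/52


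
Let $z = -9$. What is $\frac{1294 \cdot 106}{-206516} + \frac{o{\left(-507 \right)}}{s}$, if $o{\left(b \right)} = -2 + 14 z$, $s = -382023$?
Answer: $- \frac{13093342181}{19723465467} \approx -0.66385$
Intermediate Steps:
$o{\left(b \right)} = -128$ ($o{\left(b \right)} = -2 + 14 \left(-9\right) = -2 - 126 = -128$)
$\frac{1294 \cdot 106}{-206516} + \frac{o{\left(-507 \right)}}{s} = \frac{1294 \cdot 106}{-206516} - \frac{128}{-382023} = 137164 \left(- \frac{1}{206516}\right) - - \frac{128}{382023} = - \frac{34291}{51629} + \frac{128}{382023} = - \frac{13093342181}{19723465467}$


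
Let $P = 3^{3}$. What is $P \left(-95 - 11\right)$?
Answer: $-2862$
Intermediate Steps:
$P = 27$
$P \left(-95 - 11\right) = 27 \left(-95 - 11\right) = 27 \left(-106\right) = -2862$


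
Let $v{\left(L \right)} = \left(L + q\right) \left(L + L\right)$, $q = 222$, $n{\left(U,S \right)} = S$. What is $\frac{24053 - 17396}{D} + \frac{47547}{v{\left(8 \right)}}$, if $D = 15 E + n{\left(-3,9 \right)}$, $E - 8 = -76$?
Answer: $\frac{7857419}{1240160} \approx 6.3358$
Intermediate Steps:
$E = -68$ ($E = 8 - 76 = -68$)
$v{\left(L \right)} = 2 L \left(222 + L\right)$ ($v{\left(L \right)} = \left(L + 222\right) \left(L + L\right) = \left(222 + L\right) 2 L = 2 L \left(222 + L\right)$)
$D = -1011$ ($D = 15 \left(-68\right) + 9 = -1020 + 9 = -1011$)
$\frac{24053 - 17396}{D} + \frac{47547}{v{\left(8 \right)}} = \frac{24053 - 17396}{-1011} + \frac{47547}{2 \cdot 8 \left(222 + 8\right)} = \left(24053 - 17396\right) \left(- \frac{1}{1011}\right) + \frac{47547}{2 \cdot 8 \cdot 230} = 6657 \left(- \frac{1}{1011}\right) + \frac{47547}{3680} = - \frac{2219}{337} + 47547 \cdot \frac{1}{3680} = - \frac{2219}{337} + \frac{47547}{3680} = \frac{7857419}{1240160}$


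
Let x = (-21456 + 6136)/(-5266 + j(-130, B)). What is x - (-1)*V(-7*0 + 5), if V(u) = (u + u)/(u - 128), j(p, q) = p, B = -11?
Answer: 457600/165927 ≈ 2.7578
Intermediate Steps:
V(u) = 2*u/(-128 + u) (V(u) = (2*u)/(-128 + u) = 2*u/(-128 + u))
x = 3830/1349 (x = (-21456 + 6136)/(-5266 - 130) = -15320/(-5396) = -15320*(-1/5396) = 3830/1349 ≈ 2.8391)
x - (-1)*V(-7*0 + 5) = 3830/1349 - (-1)*2*(-7*0 + 5)/(-128 + (-7*0 + 5)) = 3830/1349 - (-1)*2*(0 + 5)/(-128 + (0 + 5)) = 3830/1349 - (-1)*2*5/(-128 + 5) = 3830/1349 - (-1)*2*5/(-123) = 3830/1349 - (-1)*2*5*(-1/123) = 3830/1349 - (-1)*(-10)/123 = 3830/1349 - 1*10/123 = 3830/1349 - 10/123 = 457600/165927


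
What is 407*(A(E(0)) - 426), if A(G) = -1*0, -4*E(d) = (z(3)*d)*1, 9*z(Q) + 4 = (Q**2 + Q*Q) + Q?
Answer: -173382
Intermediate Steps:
z(Q) = -4/9 + Q/9 + 2*Q**2/9 (z(Q) = -4/9 + ((Q**2 + Q*Q) + Q)/9 = -4/9 + ((Q**2 + Q**2) + Q)/9 = -4/9 + (2*Q**2 + Q)/9 = -4/9 + (Q + 2*Q**2)/9 = -4/9 + (Q/9 + 2*Q**2/9) = -4/9 + Q/9 + 2*Q**2/9)
E(d) = -17*d/36 (E(d) = -(-4/9 + (1/9)*3 + (2/9)*3**2)*d/4 = -(-4/9 + 1/3 + (2/9)*9)*d/4 = -(-4/9 + 1/3 + 2)*d/4 = -17*d/9/4 = -17*d/36)
A(G) = 0
407*(A(E(0)) - 426) = 407*(0 - 426) = 407*(-426) = -173382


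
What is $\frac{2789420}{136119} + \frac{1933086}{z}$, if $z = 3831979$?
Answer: $\frac{10952128595414}{521605149501} \approx 20.997$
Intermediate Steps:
$\frac{2789420}{136119} + \frac{1933086}{z} = \frac{2789420}{136119} + \frac{1933086}{3831979} = \frac{10952128595414}{521605149501}$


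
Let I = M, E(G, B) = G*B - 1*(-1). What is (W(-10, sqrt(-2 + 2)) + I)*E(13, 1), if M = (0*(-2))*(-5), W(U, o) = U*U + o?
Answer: 1400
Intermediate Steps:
E(G, B) = 1 + B*G (E(G, B) = B*G + 1 = 1 + B*G)
W(U, o) = o + U**2 (W(U, o) = U**2 + o = o + U**2)
M = 0 (M = 0*(-5) = 0)
I = 0
(W(-10, sqrt(-2 + 2)) + I)*E(13, 1) = ((sqrt(-2 + 2) + (-10)**2) + 0)*(1 + 1*13) = ((sqrt(0) + 100) + 0)*(1 + 13) = ((0 + 100) + 0)*14 = (100 + 0)*14 = 100*14 = 1400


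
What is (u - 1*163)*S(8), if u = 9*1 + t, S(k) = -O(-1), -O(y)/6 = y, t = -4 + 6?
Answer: 912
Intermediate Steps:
t = 2
O(y) = -6*y
S(k) = -6 (S(k) = -(-6)*(-1) = -1*6 = -6)
u = 11 (u = 9*1 + 2 = 9 + 2 = 11)
(u - 1*163)*S(8) = (11 - 1*163)*(-6) = (11 - 163)*(-6) = -152*(-6) = 912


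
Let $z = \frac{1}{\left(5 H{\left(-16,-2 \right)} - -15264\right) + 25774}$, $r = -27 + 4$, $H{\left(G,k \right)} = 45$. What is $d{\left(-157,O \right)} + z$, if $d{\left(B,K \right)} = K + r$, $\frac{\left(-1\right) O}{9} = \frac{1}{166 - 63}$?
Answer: $- \frac{98123311}{4250089} \approx -23.087$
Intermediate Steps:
$O = - \frac{9}{103}$ ($O = - \frac{9}{166 - 63} = - \frac{9}{103} \approx -0.087379$)
$r = -23$
$d{\left(B,K \right)} = -23 + K$ ($d{\left(B,K \right)} = K - 23 = -23 + K$)
$z = \frac{1}{41263}$ ($z = \frac{1}{\left(5 \cdot 45 - -15264\right) + 25774} = \frac{1}{\left(225 + 15264\right) + 25774} = \frac{1}{15489 + 25774} = \frac{1}{41263} \approx 2.4235 \cdot 10^{-5}$)
$d{\left(-157,O \right)} + z = \left(-23 - \frac{9}{103}\right) + \frac{1}{41263} = - \frac{2378}{103} + \frac{1}{41263} = - \frac{98123311}{4250089}$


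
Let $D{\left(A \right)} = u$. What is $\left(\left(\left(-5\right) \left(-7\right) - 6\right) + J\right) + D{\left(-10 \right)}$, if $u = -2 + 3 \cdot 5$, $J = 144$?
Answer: $186$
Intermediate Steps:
$u = 13$ ($u = -2 + 15 = 13$)
$D{\left(A \right)} = 13$
$\left(\left(\left(-5\right) \left(-7\right) - 6\right) + J\right) + D{\left(-10 \right)} = \left(\left(\left(-5\right) \left(-7\right) - 6\right) + 144\right) + 13 = \left(\left(35 - 6\right) + 144\right) + 13 = \left(29 + 144\right) + 13 = 173 + 13 = 186$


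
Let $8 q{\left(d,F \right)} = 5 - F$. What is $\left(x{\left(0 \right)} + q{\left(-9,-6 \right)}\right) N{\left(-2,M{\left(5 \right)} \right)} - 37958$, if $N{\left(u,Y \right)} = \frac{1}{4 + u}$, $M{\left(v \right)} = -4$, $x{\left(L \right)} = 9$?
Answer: $- \frac{607245}{16} \approx -37953.0$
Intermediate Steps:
$q{\left(d,F \right)} = \frac{5}{8} - \frac{F}{8}$ ($q{\left(d,F \right)} = \frac{5 - F}{8} = \frac{5}{8} - \frac{F}{8}$)
$\left(x{\left(0 \right)} + q{\left(-9,-6 \right)}\right) N{\left(-2,M{\left(5 \right)} \right)} - 37958 = \frac{9 + \left(\frac{5}{8} - - \frac{3}{4}\right)}{4 - 2} - 37958 = \frac{9 + \left(\frac{5}{8} + \frac{3}{4}\right)}{2} - 37958 = \left(9 + \frac{11}{8}\right) \frac{1}{2} - 37958 = \frac{83}{8} \cdot \frac{1}{2} - 37958 = \frac{83}{16} - 37958 = - \frac{607245}{16}$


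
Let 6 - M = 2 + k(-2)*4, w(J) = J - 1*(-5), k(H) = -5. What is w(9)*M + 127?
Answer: 463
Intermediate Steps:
w(J) = 5 + J (w(J) = J + 5 = 5 + J)
M = 24 (M = 6 - (2 - 5*4) = 6 - (2 - 20) = 6 - 1*(-18) = 6 + 18 = 24)
w(9)*M + 127 = (5 + 9)*24 + 127 = 14*24 + 127 = 336 + 127 = 463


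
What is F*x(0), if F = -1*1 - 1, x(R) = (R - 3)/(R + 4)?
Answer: 3/2 ≈ 1.5000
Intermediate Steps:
x(R) = (-3 + R)/(4 + R)
F = -2 (F = -1 - 1 = -2)
F*x(0) = -2*(-3 + 0)/(4 + 0) = -2*(-3)/4 = -(-3)/2 = -2*(-¾) = 3/2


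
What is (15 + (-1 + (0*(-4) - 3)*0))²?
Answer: 196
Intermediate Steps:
(15 + (-1 + (0*(-4) - 3)*0))² = (15 + (-1 + (0 - 3)*0))² = (15 + (-1 - 3*0))² = (15 + (-1 + 0))² = (15 - 1)² = 14² = 196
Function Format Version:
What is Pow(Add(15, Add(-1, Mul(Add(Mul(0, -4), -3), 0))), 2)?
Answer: 196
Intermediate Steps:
Pow(Add(15, Add(-1, Mul(Add(Mul(0, -4), -3), 0))), 2) = Pow(Add(15, Add(-1, Mul(Add(0, -3), 0))), 2) = Pow(Add(15, Add(-1, Mul(-3, 0))), 2) = Pow(Add(15, Add(-1, 0)), 2) = Pow(Add(15, -1), 2) = Pow(14, 2) = 196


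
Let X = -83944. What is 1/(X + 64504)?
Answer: -1/19440 ≈ -5.1440e-5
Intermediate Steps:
1/(X + 64504) = 1/(-83944 + 64504) = 1/(-19440) = -1/19440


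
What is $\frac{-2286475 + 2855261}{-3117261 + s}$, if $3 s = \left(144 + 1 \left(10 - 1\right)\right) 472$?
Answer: $- \frac{568786}{3093189} \approx -0.18388$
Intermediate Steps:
$s = 24072$ ($s = \frac{\left(144 + 1 \left(10 - 1\right)\right) 472}{3} = \frac{\left(144 + 1 \cdot 9\right) 472}{3} = \frac{\left(144 + 9\right) 472}{3} = \frac{153 \cdot 472}{3} = \frac{1}{3} \cdot 72216 = 24072$)
$\frac{-2286475 + 2855261}{-3117261 + s} = \frac{-2286475 + 2855261}{-3117261 + 24072} = \frac{568786}{-3093189} = 568786 \left(- \frac{1}{3093189}\right) = - \frac{568786}{3093189}$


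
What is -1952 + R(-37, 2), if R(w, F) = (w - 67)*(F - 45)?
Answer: 2520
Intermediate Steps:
R(w, F) = (-67 + w)*(-45 + F)
-1952 + R(-37, 2) = -1952 + (3015 - 67*2 - 45*(-37) + 2*(-37)) = -1952 + (3015 - 134 + 1665 - 74) = -1952 + 4472 = 2520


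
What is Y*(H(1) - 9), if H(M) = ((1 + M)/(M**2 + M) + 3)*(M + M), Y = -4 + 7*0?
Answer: 4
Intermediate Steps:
Y = -4 (Y = -4 + 0 = -4)
H(M) = 2*M*(3 + (1 + M)/(M + M**2)) (H(M) = ((1 + M)/(M + M**2) + 3)*(2*M) = (3 + (1 + M)/(M + M**2))*(2*M) = 2*M*(3 + (1 + M)/(M + M**2)))
Y*(H(1) - 9) = -4*((2 + 6*1) - 9) = -4*((2 + 6) - 9) = -4*(8 - 9) = -4*(-1) = 4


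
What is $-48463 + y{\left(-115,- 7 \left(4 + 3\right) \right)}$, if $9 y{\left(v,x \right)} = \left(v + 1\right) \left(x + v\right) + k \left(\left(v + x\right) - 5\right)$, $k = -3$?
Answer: $- \frac{138988}{3} \approx -46329.0$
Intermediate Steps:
$y{\left(v,x \right)} = \frac{5}{3} - \frac{v}{3} - \frac{x}{3} + \frac{\left(1 + v\right) \left(v + x\right)}{9}$ ($y{\left(v,x \right)} = \frac{\left(v + 1\right) \left(x + v\right) - 3 \left(\left(v + x\right) - 5\right)}{9} = \frac{\left(1 + v\right) \left(v + x\right) - 3 \left(-5 + v + x\right)}{9} = \frac{\left(1 + v\right) \left(v + x\right) - \left(-15 + 3 v + 3 x\right)}{9} = \frac{15 - 3 v - 3 x + \left(1 + v\right) \left(v + x\right)}{9} = \frac{5}{3} - \frac{v}{3} - \frac{x}{3} + \frac{\left(1 + v\right) \left(v + x\right)}{9}$)
$-48463 + y{\left(-115,- 7 \left(4 + 3\right) \right)} = -48463 + \left(\frac{5}{3} - - \frac{230}{9} - \frac{2 \left(- 7 \left(4 + 3\right)\right)}{9} + \frac{\left(-115\right)^{2}}{9} + \frac{1}{9} \left(-115\right) \left(- 7 \left(4 + 3\right)\right)\right) = -48463 + \left(\frac{5}{3} + \frac{230}{9} - \frac{2 \left(\left(-7\right) 7\right)}{9} + \frac{1}{9} \cdot 13225 + \frac{1}{9} \left(-115\right) \left(\left(-7\right) 7\right)\right) = -48463 + \left(\frac{5}{3} + \frac{230}{9} - - \frac{98}{9} + \frac{13225}{9} + \frac{1}{9} \left(-115\right) \left(-49\right)\right) = -48463 + \left(\frac{5}{3} + \frac{230}{9} + \frac{98}{9} + \frac{13225}{9} + \frac{5635}{9}\right) = -48463 + \frac{6401}{3} = - \frac{138988}{3}$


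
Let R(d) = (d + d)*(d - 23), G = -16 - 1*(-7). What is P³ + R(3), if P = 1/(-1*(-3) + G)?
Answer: -25921/216 ≈ -120.00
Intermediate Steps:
G = -9 (G = -16 + 7 = -9)
P = -⅙ (P = 1/(-1*(-3) - 9) = 1/(3 - 9) = 1/(-6) = -⅙ ≈ -0.16667)
R(d) = 2*d*(-23 + d) (R(d) = (2*d)*(-23 + d) = 2*d*(-23 + d))
P³ + R(3) = (-⅙)³ + 2*3*(-23 + 3) = -1/216 + 2*3*(-20) = -1/216 - 120 = -25921/216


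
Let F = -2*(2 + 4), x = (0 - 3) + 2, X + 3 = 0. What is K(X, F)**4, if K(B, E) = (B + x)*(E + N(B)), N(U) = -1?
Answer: 7311616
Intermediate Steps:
X = -3 (X = -3 + 0 = -3)
x = -1 (x = -3 + 2 = -1)
F = -12 (F = -2*6 = -12)
K(B, E) = (-1 + B)*(-1 + E) (K(B, E) = (B - 1)*(E - 1) = (-1 + B)*(-1 + E))
K(X, F)**4 = (1 - 1*(-3) - 1*(-12) - 3*(-12))**4 = (1 + 3 + 12 + 36)**4 = 52**4 = 7311616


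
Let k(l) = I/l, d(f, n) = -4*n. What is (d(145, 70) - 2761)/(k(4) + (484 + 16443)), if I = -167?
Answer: -12164/67541 ≈ -0.18010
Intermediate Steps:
k(l) = -167/l
(d(145, 70) - 2761)/(k(4) + (484 + 16443)) = (-4*70 - 2761)/(-167/4 + (484 + 16443)) = (-280 - 2761)/(-167*1/4 + 16927) = -3041/(-167/4 + 16927) = -3041/67541/4 = -3041*4/67541 = -12164/67541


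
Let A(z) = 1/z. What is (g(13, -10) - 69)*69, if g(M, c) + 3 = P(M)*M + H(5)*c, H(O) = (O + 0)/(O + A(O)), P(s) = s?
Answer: 78384/13 ≈ 6029.5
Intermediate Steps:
A(z) = 1/z
H(O) = O/(O + 1/O) (H(O) = (O + 0)/(O + 1/O) = O/(O + 1/O))
g(M, c) = -3 + M**2 + 25*c/26 (g(M, c) = -3 + (M*M + (5**2/(1 + 5**2))*c) = -3 + (M**2 + (25/(1 + 25))*c) = -3 + (M**2 + (25/26)*c) = -3 + (M**2 + (25*(1/26))*c) = -3 + (M**2 + 25*c/26) = -3 + M**2 + 25*c/26)
(g(13, -10) - 69)*69 = ((-3 + 13**2 + (25/26)*(-10)) - 69)*69 = ((-3 + 169 - 125/13) - 69)*69 = (2033/13 - 69)*69 = (1136/13)*69 = 78384/13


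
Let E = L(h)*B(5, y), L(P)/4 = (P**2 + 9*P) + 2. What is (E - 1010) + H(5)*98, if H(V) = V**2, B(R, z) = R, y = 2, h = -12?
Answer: 2200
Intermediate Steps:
L(P) = 8 + 4*P**2 + 36*P (L(P) = 4*((P**2 + 9*P) + 2) = 4*(2 + P**2 + 9*P) = 8 + 4*P**2 + 36*P)
E = 760 (E = (8 + 4*(-12)**2 + 36*(-12))*5 = (8 + 4*144 - 432)*5 = (8 + 576 - 432)*5 = 152*5 = 760)
(E - 1010) + H(5)*98 = (760 - 1010) + 5**2*98 = -250 + 25*98 = -250 + 2450 = 2200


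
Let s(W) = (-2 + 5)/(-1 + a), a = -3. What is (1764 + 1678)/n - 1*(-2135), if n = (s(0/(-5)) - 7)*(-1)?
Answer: 79953/31 ≈ 2579.1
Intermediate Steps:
s(W) = -¾ (s(W) = (-2 + 5)/(-1 - 3) = 3/(-4) = 3*(-¼) = -¾)
n = 31/4 (n = (-¾ - 7)*(-1) = -31/4*(-1) = 31/4 ≈ 7.7500)
(1764 + 1678)/n - 1*(-2135) = (1764 + 1678)/(31/4) - 1*(-2135) = 3442*(4/31) + 2135 = 13768/31 + 2135 = 79953/31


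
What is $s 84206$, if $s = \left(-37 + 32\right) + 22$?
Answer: $1431502$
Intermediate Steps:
$s = 17$ ($s = -5 + 22 = 17$)
$s 84206 = 17 \cdot 84206 = 1431502$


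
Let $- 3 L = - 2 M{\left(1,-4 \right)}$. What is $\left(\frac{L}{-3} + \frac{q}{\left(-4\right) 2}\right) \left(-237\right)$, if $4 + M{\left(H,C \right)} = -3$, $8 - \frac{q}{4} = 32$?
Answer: $- \frac{9638}{3} \approx -3212.7$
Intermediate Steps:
$q = -96$ ($q = 32 - 128 = -96$)
$M{\left(H,C \right)} = -7$ ($M{\left(H,C \right)} = -4 - 3 = -7$)
$L = - \frac{14}{3}$ ($L = - \frac{\left(-2\right) \left(-7\right)}{3} = \left(- \frac{1}{3}\right) 14 = - \frac{14}{3} \approx -4.6667$)
$\left(\frac{L}{-3} + \frac{q}{\left(-4\right) 2}\right) \left(-237\right) = \left(- \frac{14}{3 \left(-3\right)} - \frac{96}{\left(-4\right) 2}\right) \left(-237\right) = \left(\left(- \frac{14}{3}\right) \left(- \frac{1}{3}\right) - \frac{96}{-8}\right) \left(-237\right) = \left(\frac{14}{9} - -12\right) \left(-237\right) = \left(\frac{14}{9} + 12\right) \left(-237\right) = \frac{122}{9} \left(-237\right) = - \frac{9638}{3}$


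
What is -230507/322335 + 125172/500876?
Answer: -18777026878/40362466365 ≈ -0.46521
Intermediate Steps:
-230507/322335 + 125172/500876 = -230507*1/322335 + 125172*(1/500876) = -230507/322335 + 31293/125219 = -18777026878/40362466365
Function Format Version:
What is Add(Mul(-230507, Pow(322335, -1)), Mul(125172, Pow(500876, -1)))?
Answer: Rational(-18777026878, 40362466365) ≈ -0.46521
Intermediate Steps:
Add(Mul(-230507, Pow(322335, -1)), Mul(125172, Pow(500876, -1))) = Add(Mul(-230507, Rational(1, 322335)), Mul(125172, Rational(1, 500876))) = Add(Rational(-230507, 322335), Rational(31293, 125219)) = Rational(-18777026878, 40362466365)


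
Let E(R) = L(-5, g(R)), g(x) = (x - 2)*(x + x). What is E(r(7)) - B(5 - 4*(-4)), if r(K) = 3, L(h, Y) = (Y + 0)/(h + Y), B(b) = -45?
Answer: 51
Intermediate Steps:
g(x) = 2*x*(-2 + x) (g(x) = (-2 + x)*(2*x) = 2*x*(-2 + x))
L(h, Y) = Y/(Y + h)
E(R) = 2*R*(-2 + R)/(-5 + 2*R*(-2 + R)) (E(R) = (2*R*(-2 + R))/(2*R*(-2 + R) - 5) = (2*R*(-2 + R))/(-5 + 2*R*(-2 + R)) = 2*R*(-2 + R)/(-5 + 2*R*(-2 + R)))
E(r(7)) - B(5 - 4*(-4)) = 2*3*(-2 + 3)/(-5 + 2*3*(-2 + 3)) - 1*(-45) = 2*3*1/(-5 + 2*3*1) + 45 = 2*3*1/(-5 + 6) + 45 = 2*3*1/1 + 45 = 2*3*1*1 + 45 = 6 + 45 = 51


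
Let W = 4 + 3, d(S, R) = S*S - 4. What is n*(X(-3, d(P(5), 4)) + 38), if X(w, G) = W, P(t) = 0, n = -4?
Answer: -180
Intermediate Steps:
d(S, R) = -4 + S**2 (d(S, R) = S**2 - 4 = -4 + S**2)
W = 7
X(w, G) = 7
n*(X(-3, d(P(5), 4)) + 38) = -4*(7 + 38) = -4*45 = -180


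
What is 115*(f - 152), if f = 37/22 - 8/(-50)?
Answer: -1899501/110 ≈ -17268.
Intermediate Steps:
f = 1013/550 (f = 37*(1/22) - 8*(-1/50) = 37/22 + 4/25 = 1013/550 ≈ 1.8418)
115*(f - 152) = 115*(1013/550 - 152) = 115*(-82587/550) = -1899501/110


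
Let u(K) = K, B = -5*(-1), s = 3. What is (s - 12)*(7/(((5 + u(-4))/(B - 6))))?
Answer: 63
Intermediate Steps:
B = 5
(s - 12)*(7/(((5 + u(-4))/(B - 6)))) = (3 - 12)*(7/(((5 - 4)/(5 - 6)))) = -63/(1/(-1)) = -63/(1*(-1)) = -63/(-1) = -63*(-1) = -9*(-7) = 63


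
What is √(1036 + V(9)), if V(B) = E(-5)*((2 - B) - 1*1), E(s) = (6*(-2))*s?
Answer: 2*√139 ≈ 23.580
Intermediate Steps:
E(s) = -12*s
V(B) = 60 - 60*B (V(B) = (-12*(-5))*((2 - B) - 1*1) = 60*((2 - B) - 1) = 60*(1 - B) = 60 - 60*B)
√(1036 + V(9)) = √(1036 + (60 - 60*9)) = √(1036 + (60 - 540)) = √(1036 - 480) = √556 = 2*√139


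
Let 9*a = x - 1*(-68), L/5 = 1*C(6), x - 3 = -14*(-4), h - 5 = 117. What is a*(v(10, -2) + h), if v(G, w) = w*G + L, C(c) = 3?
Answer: 1651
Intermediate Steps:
h = 122 (h = 5 + 117 = 122)
x = 59 (x = 3 - 14*(-4) = 3 + 56 = 59)
L = 15 (L = 5*(1*3) = 5*3 = 15)
v(G, w) = 15 + G*w (v(G, w) = w*G + 15 = G*w + 15 = 15 + G*w)
a = 127/9 (a = (59 - 1*(-68))/9 = (59 + 68)/9 = (1/9)*127 = 127/9 ≈ 14.111)
a*(v(10, -2) + h) = 127*((15 + 10*(-2)) + 122)/9 = 127*((15 - 20) + 122)/9 = 127*(-5 + 122)/9 = (127/9)*117 = 1651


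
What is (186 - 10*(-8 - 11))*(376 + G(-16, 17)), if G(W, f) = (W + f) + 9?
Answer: 145136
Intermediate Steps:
G(W, f) = 9 + W + f
(186 - 10*(-8 - 11))*(376 + G(-16, 17)) = (186 - 10*(-8 - 11))*(376 + (9 - 16 + 17)) = (186 - 10*(-19))*(376 + 10) = (186 + 190)*386 = 376*386 = 145136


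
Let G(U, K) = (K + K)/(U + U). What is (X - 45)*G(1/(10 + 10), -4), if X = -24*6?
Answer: 15120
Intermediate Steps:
X = -144
G(U, K) = K/U (G(U, K) = (2*K)/((2*U)) = (2*K)*(1/(2*U)) = K/U)
(X - 45)*G(1/(10 + 10), -4) = (-144 - 45)*(-4/(1/(10 + 10))) = -(-756)/(1/20) = -(-756)/1/20 = -(-756)*20 = -189*(-80) = 15120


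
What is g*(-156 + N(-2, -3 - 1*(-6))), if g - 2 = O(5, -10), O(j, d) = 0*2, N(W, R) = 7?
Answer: -298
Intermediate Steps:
O(j, d) = 0
g = 2 (g = 2 + 0 = 2)
g*(-156 + N(-2, -3 - 1*(-6))) = 2*(-156 + 7) = 2*(-149) = -298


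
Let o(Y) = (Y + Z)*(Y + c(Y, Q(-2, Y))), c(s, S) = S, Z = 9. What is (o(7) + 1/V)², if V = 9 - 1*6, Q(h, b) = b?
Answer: 452929/9 ≈ 50325.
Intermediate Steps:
o(Y) = 2*Y*(9 + Y) (o(Y) = (Y + 9)*(Y + Y) = (9 + Y)*(2*Y) = 2*Y*(9 + Y))
V = 3 (V = 9 - 6 = 3)
(o(7) + 1/V)² = (2*7*(9 + 7) + 1/3)² = (2*7*16 + ⅓)² = (224 + ⅓)² = (673/3)² = 452929/9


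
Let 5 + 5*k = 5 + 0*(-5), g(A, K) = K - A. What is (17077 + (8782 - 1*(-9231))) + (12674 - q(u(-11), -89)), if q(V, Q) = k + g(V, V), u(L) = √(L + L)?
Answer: 47764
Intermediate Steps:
u(L) = √2*√L (u(L) = √(2*L) = √2*√L)
k = 0 (k = -1 + (5 + 0*(-5))/5 = -1 + (5 + 0)/5 = -1 + (⅕)*5 = -1 + 1 = 0)
q(V, Q) = 0 (q(V, Q) = 0 + (V - V) = 0 + 0 = 0)
(17077 + (8782 - 1*(-9231))) + (12674 - q(u(-11), -89)) = (17077 + (8782 - 1*(-9231))) + (12674 - 1*0) = (17077 + (8782 + 9231)) + (12674 + 0) = (17077 + 18013) + 12674 = 35090 + 12674 = 47764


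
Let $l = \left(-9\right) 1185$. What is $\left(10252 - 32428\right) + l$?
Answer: $-32841$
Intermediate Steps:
$l = -10665$
$\left(10252 - 32428\right) + l = \left(10252 - 32428\right) - 10665 = -22176 - 10665 = -32841$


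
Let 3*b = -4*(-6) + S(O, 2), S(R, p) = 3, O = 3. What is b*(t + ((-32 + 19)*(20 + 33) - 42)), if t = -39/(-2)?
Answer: -12807/2 ≈ -6403.5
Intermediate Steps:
b = 9 (b = (-4*(-6) + 3)/3 = (24 + 3)/3 = (⅓)*27 = 9)
t = 39/2 (t = -39*(-½) = 39/2 ≈ 19.500)
b*(t + ((-32 + 19)*(20 + 33) - 42)) = 9*(39/2 + ((-32 + 19)*(20 + 33) - 42)) = 9*(39/2 + (-13*53 - 42)) = 9*(39/2 + (-689 - 42)) = 9*(39/2 - 731) = 9*(-1423/2) = -12807/2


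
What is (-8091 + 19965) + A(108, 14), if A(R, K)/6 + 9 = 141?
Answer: 12666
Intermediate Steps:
A(R, K) = 792 (A(R, K) = -54 + 6*141 = -54 + 846 = 792)
(-8091 + 19965) + A(108, 14) = (-8091 + 19965) + 792 = 11874 + 792 = 12666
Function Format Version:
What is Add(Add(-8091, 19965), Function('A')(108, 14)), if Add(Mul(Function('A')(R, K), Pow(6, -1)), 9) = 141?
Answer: 12666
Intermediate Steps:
Function('A')(R, K) = 792 (Function('A')(R, K) = Add(-54, Mul(6, 141)) = Add(-54, 846) = 792)
Add(Add(-8091, 19965), Function('A')(108, 14)) = Add(Add(-8091, 19965), 792) = Add(11874, 792) = 12666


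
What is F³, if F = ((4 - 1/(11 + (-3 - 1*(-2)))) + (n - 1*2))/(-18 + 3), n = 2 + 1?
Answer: -117649/3375000 ≈ -0.034859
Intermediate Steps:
n = 3
F = -49/150 (F = ((4 - 1/(11 + (-3 - 1*(-2)))) + (3 - 1*2))/(-18 + 3) = ((4 - 1/(11 + (-3 + 2))) + (3 - 2))/(-15) = ((4 - 1/(11 - 1)) + 1)*(-1/15) = ((4 - 1/10) + 1)*(-1/15) = ((4 - 1*⅒) + 1)*(-1/15) = ((4 - ⅒) + 1)*(-1/15) = (39/10 + 1)*(-1/15) = (49/10)*(-1/15) = -49/150 ≈ -0.32667)
F³ = (-49/150)³ = -117649/3375000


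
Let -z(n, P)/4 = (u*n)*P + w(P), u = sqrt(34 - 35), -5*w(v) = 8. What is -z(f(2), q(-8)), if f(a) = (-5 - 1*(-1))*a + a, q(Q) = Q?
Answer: -32/5 + 192*I ≈ -6.4 + 192.0*I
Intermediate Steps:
f(a) = -3*a (f(a) = (-5 + 1)*a + a = -4*a + a = -3*a)
w(v) = -8/5 (w(v) = -1/5*8 = -8/5)
u = I (u = sqrt(-1) = I ≈ 1.0*I)
z(n, P) = 32/5 - 4*I*P*n (z(n, P) = -4*((I*n)*P - 8/5) = -4*(I*P*n - 8/5) = -4*(-8/5 + I*P*n) = 32/5 - 4*I*P*n)
-z(f(2), q(-8)) = -(32/5 - 4*I*(-8)*(-3*2)) = -(32/5 - 4*I*(-8)*(-6)) = -(32/5 - 192*I) = -32/5 + 192*I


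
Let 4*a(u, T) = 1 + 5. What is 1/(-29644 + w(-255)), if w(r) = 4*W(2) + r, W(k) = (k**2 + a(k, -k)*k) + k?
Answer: -1/29863 ≈ -3.3486e-5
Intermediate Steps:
a(u, T) = 3/2 (a(u, T) = (1 + 5)/4 = (1/4)*6 = 3/2)
W(k) = k**2 + 5*k/2 (W(k) = (k**2 + 3*k/2) + k = k**2 + 5*k/2)
w(r) = 36 + r (w(r) = 4*((1/2)*2*(5 + 2*2)) + r = 4*((1/2)*2*(5 + 4)) + r = 4*((1/2)*2*9) + r = 4*9 + r = 36 + r)
1/(-29644 + w(-255)) = 1/(-29644 + (36 - 255)) = 1/(-29644 - 219) = 1/(-29863) = -1/29863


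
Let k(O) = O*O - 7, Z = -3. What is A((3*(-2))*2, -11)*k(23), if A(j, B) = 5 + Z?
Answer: 1044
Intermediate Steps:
k(O) = -7 + O² (k(O) = O² - 7 = -7 + O²)
A(j, B) = 2 (A(j, B) = 5 - 3 = 2)
A((3*(-2))*2, -11)*k(23) = 2*(-7 + 23²) = 2*(-7 + 529) = 2*522 = 1044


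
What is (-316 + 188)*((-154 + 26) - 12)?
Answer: 17920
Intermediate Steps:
(-316 + 188)*((-154 + 26) - 12) = -128*(-128 - 12) = -128*(-140) = 17920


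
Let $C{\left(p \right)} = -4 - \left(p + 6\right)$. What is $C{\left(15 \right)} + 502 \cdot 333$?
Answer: $167141$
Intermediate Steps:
$C{\left(p \right)} = -10 - p$ ($C{\left(p \right)} = -4 - \left(6 + p\right) = -10 - p$)
$C{\left(15 \right)} + 502 \cdot 333 = \left(-10 - 15\right) + 502 \cdot 333 = \left(-10 - 15\right) + 167166 = -25 + 167166 = 167141$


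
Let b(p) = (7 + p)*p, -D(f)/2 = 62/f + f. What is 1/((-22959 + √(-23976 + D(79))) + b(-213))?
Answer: 550867/11524222343 - I*√150630090/34572667029 ≈ 4.7801e-5 - 3.55e-7*I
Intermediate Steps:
D(f) = -124/f - 2*f (D(f) = -2*(62/f + f) = -2*(f + 62/f) = -124/f - 2*f)
b(p) = p*(7 + p)
1/((-22959 + √(-23976 + D(79))) + b(-213)) = 1/((-22959 + √(-23976 + (-124/79 - 2*79))) - 213*(7 - 213)) = 1/((-22959 + √(-23976 + (-124*1/79 - 158))) - 213*(-206)) = 1/((-22959 + √(-23976 + (-124/79 - 158))) + 43878) = 1/((-22959 + √(-23976 - 12606/79)) + 43878) = 1/((-22959 + √(-1906710/79)) + 43878) = 1/((-22959 + I*√150630090/79) + 43878) = 1/(20919 + I*√150630090/79)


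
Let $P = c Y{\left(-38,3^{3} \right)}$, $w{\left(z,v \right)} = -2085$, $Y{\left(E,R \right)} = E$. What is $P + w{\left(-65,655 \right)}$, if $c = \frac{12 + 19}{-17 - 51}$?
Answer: $- \frac{70301}{34} \approx -2067.7$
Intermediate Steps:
$c = - \frac{31}{68}$ ($c = \frac{31}{-68} = 31 \left(- \frac{1}{68}\right) = - \frac{31}{68} \approx -0.45588$)
$P = \frac{589}{34}$ ($P = \left(- \frac{31}{68}\right) \left(-38\right) = \frac{589}{34} \approx 17.324$)
$P + w{\left(-65,655 \right)} = \frac{589}{34} - 2085 = - \frac{70301}{34}$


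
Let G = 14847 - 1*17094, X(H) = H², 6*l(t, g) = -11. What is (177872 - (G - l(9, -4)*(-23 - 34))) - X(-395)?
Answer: 48397/2 ≈ 24199.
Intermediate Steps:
l(t, g) = -11/6 (l(t, g) = (⅙)*(-11) = -11/6)
G = -2247 (G = 14847 - 17094 = -2247)
(177872 - (G - l(9, -4)*(-23 - 34))) - X(-395) = (177872 - (-2247 - (-11)*(-23 - 34)/6)) - 1*(-395)² = (177872 - (-2247 - (-11)*(-57)/6)) - 1*156025 = (177872 - (-2247 - 1*209/2)) - 156025 = (177872 - (-2247 - 209/2)) - 156025 = (177872 - 1*(-4703/2)) - 156025 = (177872 + 4703/2) - 156025 = 360447/2 - 156025 = 48397/2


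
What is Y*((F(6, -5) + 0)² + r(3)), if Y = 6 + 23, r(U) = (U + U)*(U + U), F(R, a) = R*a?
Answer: 27144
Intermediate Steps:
r(U) = 4*U² (r(U) = (2*U)*(2*U) = 4*U²)
Y = 29
Y*((F(6, -5) + 0)² + r(3)) = 29*((6*(-5) + 0)² + 4*3²) = 29*((-30 + 0)² + 4*9) = 29*((-30)² + 36) = 29*(900 + 36) = 29*936 = 27144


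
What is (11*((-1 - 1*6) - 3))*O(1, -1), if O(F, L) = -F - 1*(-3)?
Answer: -220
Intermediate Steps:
O(F, L) = 3 - F (O(F, L) = -F + 3 = 3 - F)
(11*((-1 - 1*6) - 3))*O(1, -1) = (11*((-1 - 1*6) - 3))*(3 - 1*1) = (11*((-1 - 6) - 3))*(3 - 1) = (11*(-7 - 3))*2 = (11*(-10))*2 = -110*2 = -220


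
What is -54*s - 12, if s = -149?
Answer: 8034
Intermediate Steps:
-54*s - 12 = -54*(-149) - 12 = 8046 - 12 = 8034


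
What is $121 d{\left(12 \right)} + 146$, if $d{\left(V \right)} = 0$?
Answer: $146$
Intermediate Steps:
$121 d{\left(12 \right)} + 146 = 121 \cdot 0 + 146 = 0 + 146 = 146$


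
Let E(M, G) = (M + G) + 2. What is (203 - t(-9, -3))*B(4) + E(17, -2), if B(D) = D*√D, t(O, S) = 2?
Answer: 1625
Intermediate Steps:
E(M, G) = 2 + G + M (E(M, G) = (G + M) + 2 = 2 + G + M)
B(D) = D^(3/2)
(203 - t(-9, -3))*B(4) + E(17, -2) = (203 - 1*2)*4^(3/2) + (2 - 2 + 17) = (203 - 2)*8 + 17 = 201*8 + 17 = 1608 + 17 = 1625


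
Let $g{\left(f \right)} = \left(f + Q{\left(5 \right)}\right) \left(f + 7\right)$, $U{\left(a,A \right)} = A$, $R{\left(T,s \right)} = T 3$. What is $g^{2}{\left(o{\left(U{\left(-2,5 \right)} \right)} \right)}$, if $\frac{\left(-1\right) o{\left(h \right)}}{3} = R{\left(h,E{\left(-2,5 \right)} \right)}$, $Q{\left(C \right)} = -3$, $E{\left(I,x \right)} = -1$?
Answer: $3326976$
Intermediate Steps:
$R{\left(T,s \right)} = 3 T$
$o{\left(h \right)} = - 9 h$ ($o{\left(h \right)} = - 3 \cdot 3 h = - 9 h$)
$g{\left(f \right)} = \left(-3 + f\right) \left(7 + f\right)$ ($g{\left(f \right)} = \left(f - 3\right) \left(f + 7\right) = \left(-3 + f\right) \left(7 + f\right)$)
$g^{2}{\left(o{\left(U{\left(-2,5 \right)} \right)} \right)} = \left(-21 + \left(\left(-9\right) 5\right)^{2} + 4 \left(\left(-9\right) 5\right)\right)^{2} = \left(-21 + \left(-45\right)^{2} + 4 \left(-45\right)\right)^{2} = \left(-21 + 2025 - 180\right)^{2} = 1824^{2} = 3326976$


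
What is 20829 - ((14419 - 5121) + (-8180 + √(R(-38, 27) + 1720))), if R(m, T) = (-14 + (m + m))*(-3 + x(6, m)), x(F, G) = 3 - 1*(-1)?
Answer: 19711 - √1630 ≈ 19671.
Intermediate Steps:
x(F, G) = 4 (x(F, G) = 3 + 1 = 4)
R(m, T) = -14 + 2*m (R(m, T) = (-14 + (m + m))*(-3 + 4) = (-14 + 2*m)*1 = -14 + 2*m)
20829 - ((14419 - 5121) + (-8180 + √(R(-38, 27) + 1720))) = 20829 - ((14419 - 5121) + (-8180 + √((-14 + 2*(-38)) + 1720))) = 20829 - (9298 + (-8180 + √((-14 - 76) + 1720))) = 20829 - (9298 + (-8180 + √(-90 + 1720))) = 20829 - (9298 + (-8180 + √1630)) = 20829 - (1118 + √1630) = 20829 + (-1118 - √1630) = 19711 - √1630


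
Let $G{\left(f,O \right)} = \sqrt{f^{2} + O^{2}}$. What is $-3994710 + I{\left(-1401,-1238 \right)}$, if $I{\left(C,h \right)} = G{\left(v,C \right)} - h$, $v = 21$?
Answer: $-3993472 + 3 \sqrt{218138} \approx -3.9921 \cdot 10^{6}$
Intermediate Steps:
$G{\left(f,O \right)} = \sqrt{O^{2} + f^{2}}$
$I{\left(C,h \right)} = \sqrt{441 + C^{2}} - h$ ($I{\left(C,h \right)} = \sqrt{C^{2} + 21^{2}} - h = \sqrt{C^{2} + 441} - h = \sqrt{441 + C^{2}} - h$)
$-3994710 + I{\left(-1401,-1238 \right)} = -3994710 - \left(-1238 - \sqrt{441 + \left(-1401\right)^{2}}\right) = -3994710 + \left(\sqrt{441 + 1962801} + 1238\right) = -3994710 + \left(\sqrt{1963242} + 1238\right) = -3994710 + \left(3 \sqrt{218138} + 1238\right) = -3994710 + \left(1238 + 3 \sqrt{218138}\right) = -3993472 + 3 \sqrt{218138}$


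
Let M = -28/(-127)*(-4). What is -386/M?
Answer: 24511/56 ≈ 437.70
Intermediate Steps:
M = -112/127 (M = -28*(-1/127)*(-4) = (28/127)*(-4) = -112/127 ≈ -0.88189)
-386/M = -386/(-112/127) = -386*(-127/112) = 24511/56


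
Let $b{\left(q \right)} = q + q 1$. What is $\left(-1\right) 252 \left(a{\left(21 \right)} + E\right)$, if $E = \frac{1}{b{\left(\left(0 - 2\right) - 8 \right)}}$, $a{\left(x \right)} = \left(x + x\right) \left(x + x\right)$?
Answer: $- \frac{2222577}{5} \approx -4.4452 \cdot 10^{5}$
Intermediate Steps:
$b{\left(q \right)} = 2 q$ ($b{\left(q \right)} = q + q = 2 q$)
$a{\left(x \right)} = 4 x^{2}$ ($a{\left(x \right)} = 2 x 2 x = 4 x^{2}$)
$E = - \frac{1}{20}$ ($E = \frac{1}{2 \left(\left(0 - 2\right) - 8\right)} = \frac{1}{2 \left(-2 - 8\right)} = \frac{1}{2 \left(-10\right)} = \frac{1}{-20} = - \frac{1}{20} \approx -0.05$)
$\left(-1\right) 252 \left(a{\left(21 \right)} + E\right) = \left(-1\right) 252 \left(4 \cdot 21^{2} - \frac{1}{20}\right) = - 252 \left(4 \cdot 441 - \frac{1}{20}\right) = - 252 \left(1764 - \frac{1}{20}\right) = \left(-252\right) \frac{35279}{20} = - \frac{2222577}{5}$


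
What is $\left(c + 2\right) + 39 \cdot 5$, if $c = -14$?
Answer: $183$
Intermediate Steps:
$\left(c + 2\right) + 39 \cdot 5 = \left(-14 + 2\right) + 39 \cdot 5 = -12 + 195 = 183$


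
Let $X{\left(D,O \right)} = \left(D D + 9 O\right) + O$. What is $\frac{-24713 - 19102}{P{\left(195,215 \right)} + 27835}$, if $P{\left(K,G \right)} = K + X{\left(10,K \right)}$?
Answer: $- \frac{8763}{6016} \approx -1.4566$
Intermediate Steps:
$X{\left(D,O \right)} = D^{2} + 10 O$ ($X{\left(D,O \right)} = \left(D^{2} + 9 O\right) + O = D^{2} + 10 O$)
$P{\left(K,G \right)} = 100 + 11 K$ ($P{\left(K,G \right)} = K + \left(10^{2} + 10 K\right) = K + \left(100 + 10 K\right) = 100 + 11 K$)
$\frac{-24713 - 19102}{P{\left(195,215 \right)} + 27835} = \frac{-24713 - 19102}{\left(100 + 11 \cdot 195\right) + 27835} = - \frac{43815}{\left(100 + 2145\right) + 27835} = - \frac{43815}{2245 + 27835} = - \frac{43815}{30080} = \left(-43815\right) \frac{1}{30080} = - \frac{8763}{6016}$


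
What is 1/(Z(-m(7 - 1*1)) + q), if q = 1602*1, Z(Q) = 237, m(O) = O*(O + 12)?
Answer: 1/1839 ≈ 0.00054377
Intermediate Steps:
m(O) = O*(12 + O)
q = 1602
1/(Z(-m(7 - 1*1)) + q) = 1/(237 + 1602) = 1/1839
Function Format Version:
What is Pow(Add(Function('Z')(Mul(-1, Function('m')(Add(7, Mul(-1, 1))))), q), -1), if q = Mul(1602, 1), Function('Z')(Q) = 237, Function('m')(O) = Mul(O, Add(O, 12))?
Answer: Rational(1, 1839) ≈ 0.00054377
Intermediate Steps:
Function('m')(O) = Mul(O, Add(12, O))
q = 1602
Pow(Add(Function('Z')(Mul(-1, Function('m')(Add(7, Mul(-1, 1))))), q), -1) = Pow(Add(237, 1602), -1) = Pow(1839, -1) = Rational(1, 1839)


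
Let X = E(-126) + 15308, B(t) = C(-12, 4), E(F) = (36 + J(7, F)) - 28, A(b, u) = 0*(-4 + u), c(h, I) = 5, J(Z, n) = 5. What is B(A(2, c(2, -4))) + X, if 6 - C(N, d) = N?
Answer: 15339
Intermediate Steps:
C(N, d) = 6 - N
A(b, u) = 0
E(F) = 13 (E(F) = (36 + 5) - 28 = 41 - 28 = 13)
B(t) = 18 (B(t) = 6 - 1*(-12) = 6 + 12 = 18)
X = 15321 (X = 13 + 15308 = 15321)
B(A(2, c(2, -4))) + X = 18 + 15321 = 15339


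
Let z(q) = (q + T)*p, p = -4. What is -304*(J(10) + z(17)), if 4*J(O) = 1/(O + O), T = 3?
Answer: 121581/5 ≈ 24316.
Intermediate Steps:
z(q) = -12 - 4*q (z(q) = (q + 3)*(-4) = (3 + q)*(-4) = -12 - 4*q)
J(O) = 1/(8*O) (J(O) = 1/(4*(O + O)) = 1/(4*((2*O))) = (1/(2*O))/4 = 1/(8*O))
-304*(J(10) + z(17)) = -304*((1/8)/10 + (-12 - 4*17)) = -304*((1/8)*(1/10) + (-12 - 68)) = -304*(1/80 - 80) = -304*(-6399/80) = 121581/5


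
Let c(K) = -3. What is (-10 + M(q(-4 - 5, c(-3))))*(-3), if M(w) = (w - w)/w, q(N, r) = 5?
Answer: 30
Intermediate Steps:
M(w) = 0 (M(w) = 0/w = 0)
(-10 + M(q(-4 - 5, c(-3))))*(-3) = (-10 + 0)*(-3) = -10*(-3) = 30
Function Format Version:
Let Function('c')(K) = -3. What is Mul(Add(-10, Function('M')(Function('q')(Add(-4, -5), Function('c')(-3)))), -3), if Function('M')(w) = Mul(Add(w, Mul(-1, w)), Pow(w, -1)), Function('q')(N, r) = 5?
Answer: 30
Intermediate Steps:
Function('M')(w) = 0 (Function('M')(w) = Mul(0, Pow(w, -1)) = 0)
Mul(Add(-10, Function('M')(Function('q')(Add(-4, -5), Function('c')(-3)))), -3) = Mul(Add(-10, 0), -3) = Mul(-10, -3) = 30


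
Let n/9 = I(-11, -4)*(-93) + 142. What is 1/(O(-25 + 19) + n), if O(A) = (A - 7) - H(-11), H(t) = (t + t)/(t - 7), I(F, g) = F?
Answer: 9/94237 ≈ 9.5504e-5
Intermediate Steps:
H(t) = 2*t/(-7 + t) (H(t) = (2*t)/(-7 + t) = 2*t/(-7 + t))
O(A) = -74/9 + A (O(A) = (A - 7) - 2*(-11)/(-7 - 11) = (-7 + A) - 2*(-11)/(-18) = (-7 + A) - 2*(-11)*(-1)/18 = (-7 + A) - 1*11/9 = (-7 + A) - 11/9 = -74/9 + A)
n = 10485 (n = 9*(-11*(-93) + 142) = 9*(1023 + 142) = 9*1165 = 10485)
1/(O(-25 + 19) + n) = 1/((-74/9 + (-25 + 19)) + 10485) = 1/((-74/9 - 6) + 10485) = 1/(-128/9 + 10485) = 1/(94237/9) = 9/94237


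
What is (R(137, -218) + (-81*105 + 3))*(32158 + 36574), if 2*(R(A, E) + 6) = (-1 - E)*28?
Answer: -375964040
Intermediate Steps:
R(A, E) = -20 - 14*E (R(A, E) = -6 + ((-1 - E)*28)/2 = -6 + (-28 - 28*E)/2 = -6 + (-14 - 14*E) = -20 - 14*E)
(R(137, -218) + (-81*105 + 3))*(32158 + 36574) = ((-20 - 14*(-218)) + (-81*105 + 3))*(32158 + 36574) = ((-20 + 3052) + (-8505 + 3))*68732 = (3032 - 8502)*68732 = -5470*68732 = -375964040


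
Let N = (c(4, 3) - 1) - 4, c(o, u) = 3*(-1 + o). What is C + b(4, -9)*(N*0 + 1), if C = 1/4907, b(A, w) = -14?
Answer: -68697/4907 ≈ -14.000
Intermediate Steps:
c(o, u) = -3 + 3*o
C = 1/4907 ≈ 0.00020379
N = 4 (N = ((-3 + 3*4) - 1) - 4 = ((-3 + 12) - 1) - 4 = (9 - 1) - 4 = 8 - 4 = 4)
C + b(4, -9)*(N*0 + 1) = 1/4907 - 14*(4*0 + 1) = 1/4907 - 14*(0 + 1) = 1/4907 - 14*1 = 1/4907 - 14 = -68697/4907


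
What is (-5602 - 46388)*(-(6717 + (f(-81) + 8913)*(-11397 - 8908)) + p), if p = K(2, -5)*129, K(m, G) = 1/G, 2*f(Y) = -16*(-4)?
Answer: -9442500859578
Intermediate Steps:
f(Y) = 32 (f(Y) = (-16*(-4))/2 = (1/2)*64 = 32)
p = -129/5 (p = 129/(-5) = -1/5*129 = -129/5 ≈ -25.800)
(-5602 - 46388)*(-(6717 + (f(-81) + 8913)*(-11397 - 8908)) + p) = (-5602 - 46388)*(-(6717 + (32 + 8913)*(-11397 - 8908)) - 129/5) = -51990*(-(6717 + 8945*(-20305)) - 129/5) = -51990*(-(6717 - 181628225) - 129/5) = -51990*(-1*(-181621508) - 129/5) = -51990*(181621508 - 129/5) = -51990*908107411/5 = -9442500859578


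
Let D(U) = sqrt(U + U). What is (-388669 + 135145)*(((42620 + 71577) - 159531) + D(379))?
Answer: 11493257016 - 253524*sqrt(758) ≈ 1.1486e+10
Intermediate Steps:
D(U) = sqrt(2)*sqrt(U) (D(U) = sqrt(2*U) = sqrt(2)*sqrt(U))
(-388669 + 135145)*(((42620 + 71577) - 159531) + D(379)) = (-388669 + 135145)*(((42620 + 71577) - 159531) + sqrt(2)*sqrt(379)) = -253524*((114197 - 159531) + sqrt(758)) = -253524*(-45334 + sqrt(758)) = 11493257016 - 253524*sqrt(758)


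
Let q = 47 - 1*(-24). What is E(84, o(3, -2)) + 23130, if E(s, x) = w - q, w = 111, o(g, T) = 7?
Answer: 23170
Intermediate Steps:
q = 71 (q = 47 + 24 = 71)
E(s, x) = 40 (E(s, x) = 111 - 1*71 = 111 - 71 = 40)
E(84, o(3, -2)) + 23130 = 40 + 23130 = 23170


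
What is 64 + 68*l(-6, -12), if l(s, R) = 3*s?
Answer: -1160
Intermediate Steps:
64 + 68*l(-6, -12) = 64 + 68*(3*(-6)) = 64 + 68*(-18) = 64 - 1224 = -1160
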